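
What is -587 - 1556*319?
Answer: -496951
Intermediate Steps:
-587 - 1556*319 = -587 - 496364 = -496951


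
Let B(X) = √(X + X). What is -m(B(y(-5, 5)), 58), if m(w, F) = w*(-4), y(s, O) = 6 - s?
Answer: 4*√22 ≈ 18.762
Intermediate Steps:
B(X) = √2*√X (B(X) = √(2*X) = √2*√X)
m(w, F) = -4*w
-m(B(y(-5, 5)), 58) = -(-4)*√2*√(6 - 1*(-5)) = -(-4)*√2*√(6 + 5) = -(-4)*√2*√11 = -(-4)*√22 = 4*√22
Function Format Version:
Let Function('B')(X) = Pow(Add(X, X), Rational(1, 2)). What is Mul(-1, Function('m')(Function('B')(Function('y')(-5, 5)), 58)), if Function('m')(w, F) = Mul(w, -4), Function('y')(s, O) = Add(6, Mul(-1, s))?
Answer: Mul(4, Pow(22, Rational(1, 2))) ≈ 18.762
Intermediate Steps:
Function('B')(X) = Mul(Pow(2, Rational(1, 2)), Pow(X, Rational(1, 2))) (Function('B')(X) = Pow(Mul(2, X), Rational(1, 2)) = Mul(Pow(2, Rational(1, 2)), Pow(X, Rational(1, 2))))
Function('m')(w, F) = Mul(-4, w)
Mul(-1, Function('m')(Function('B')(Function('y')(-5, 5)), 58)) = Mul(-1, Mul(-4, Mul(Pow(2, Rational(1, 2)), Pow(Add(6, Mul(-1, -5)), Rational(1, 2))))) = Mul(-1, Mul(-4, Mul(Pow(2, Rational(1, 2)), Pow(Add(6, 5), Rational(1, 2))))) = Mul(-1, Mul(-4, Mul(Pow(2, Rational(1, 2)), Pow(11, Rational(1, 2))))) = Mul(-1, Mul(-4, Pow(22, Rational(1, 2)))) = Mul(4, Pow(22, Rational(1, 2)))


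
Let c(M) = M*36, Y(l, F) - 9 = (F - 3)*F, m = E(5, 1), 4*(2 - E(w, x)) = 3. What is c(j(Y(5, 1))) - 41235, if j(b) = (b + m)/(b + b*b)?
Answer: -2308863/56 ≈ -41230.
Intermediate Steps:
E(w, x) = 5/4 (E(w, x) = 2 - ¼*3 = 2 - ¾ = 5/4)
m = 5/4 ≈ 1.2500
Y(l, F) = 9 + F*(-3 + F) (Y(l, F) = 9 + (F - 3)*F = 9 + (-3 + F)*F = 9 + F*(-3 + F))
j(b) = (5/4 + b)/(b + b²) (j(b) = (b + 5/4)/(b + b*b) = (5/4 + b)/(b + b²))
c(M) = 36*M
c(j(Y(5, 1))) - 41235 = 36*((5/4 + (9 + 1² - 3*1))/((9 + 1² - 3*1)*(1 + (9 + 1² - 3*1)))) - 41235 = 36*((5/4 + (9 + 1 - 3))/((9 + 1 - 3)*(1 + (9 + 1 - 3)))) - 41235 = 36*((5/4 + 7)/(7*(1 + 7))) - 41235 = 36*((⅐)*(33/4)/8) - 41235 = 36*((⅐)*(⅛)*(33/4)) - 41235 = 36*(33/224) - 41235 = 297/56 - 41235 = -2308863/56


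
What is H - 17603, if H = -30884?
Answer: -48487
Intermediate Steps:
H - 17603 = -30884 - 17603 = -48487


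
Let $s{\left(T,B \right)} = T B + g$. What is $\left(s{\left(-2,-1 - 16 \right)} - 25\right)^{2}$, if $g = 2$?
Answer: $121$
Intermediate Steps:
$s{\left(T,B \right)} = 2 + B T$ ($s{\left(T,B \right)} = T B + 2 = B T + 2 = 2 + B T$)
$\left(s{\left(-2,-1 - 16 \right)} - 25\right)^{2} = \left(\left(2 + \left(-1 - 16\right) \left(-2\right)\right) - 25\right)^{2} = \left(\left(2 - -34\right) - 25\right)^{2} = \left(\left(2 + 34\right) - 25\right)^{2} = \left(36 - 25\right)^{2} = 11^{2} = 121$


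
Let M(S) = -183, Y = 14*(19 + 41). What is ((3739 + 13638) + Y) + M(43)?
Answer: 18034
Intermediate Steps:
Y = 840 (Y = 14*60 = 840)
((3739 + 13638) + Y) + M(43) = ((3739 + 13638) + 840) - 183 = (17377 + 840) - 183 = 18217 - 183 = 18034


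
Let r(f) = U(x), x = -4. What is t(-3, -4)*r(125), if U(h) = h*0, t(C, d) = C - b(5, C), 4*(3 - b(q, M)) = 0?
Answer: 0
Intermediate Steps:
b(q, M) = 3 (b(q, M) = 3 - ¼*0 = 3 + 0 = 3)
t(C, d) = -3 + C (t(C, d) = C - 1*3 = C - 3 = -3 + C)
U(h) = 0
r(f) = 0
t(-3, -4)*r(125) = (-3 - 3)*0 = -6*0 = 0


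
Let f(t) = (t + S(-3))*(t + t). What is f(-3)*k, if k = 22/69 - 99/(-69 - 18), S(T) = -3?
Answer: 34980/667 ≈ 52.444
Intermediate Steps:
f(t) = 2*t*(-3 + t) (f(t) = (t - 3)*(t + t) = (-3 + t)*(2*t) = 2*t*(-3 + t))
k = 2915/2001 (k = 22*(1/69) - 99/(-87) = 22/69 - 99*(-1/87) = 22/69 + 33/29 = 2915/2001 ≈ 1.4568)
f(-3)*k = (2*(-3)*(-3 - 3))*(2915/2001) = (2*(-3)*(-6))*(2915/2001) = 36*(2915/2001) = 34980/667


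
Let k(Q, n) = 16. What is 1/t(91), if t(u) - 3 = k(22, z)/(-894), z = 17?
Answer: 447/1333 ≈ 0.33533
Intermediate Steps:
t(u) = 1333/447 (t(u) = 3 + 16/(-894) = 3 + 16*(-1/894) = 3 - 8/447 = 1333/447)
1/t(91) = 1/(1333/447) = 447/1333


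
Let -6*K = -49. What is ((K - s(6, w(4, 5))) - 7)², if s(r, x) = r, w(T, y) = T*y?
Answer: 841/36 ≈ 23.361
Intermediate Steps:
K = 49/6 (K = -⅙*(-49) = 49/6 ≈ 8.1667)
((K - s(6, w(4, 5))) - 7)² = ((49/6 - 1*6) - 7)² = ((49/6 - 6) - 7)² = (13/6 - 7)² = (-29/6)² = 841/36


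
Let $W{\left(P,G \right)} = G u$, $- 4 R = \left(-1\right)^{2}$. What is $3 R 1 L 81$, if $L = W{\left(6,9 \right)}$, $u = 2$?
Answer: $- \frac{2187}{2} \approx -1093.5$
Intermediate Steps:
$R = - \frac{1}{4}$ ($R = - \frac{\left(-1\right)^{2}}{4} = \left(- \frac{1}{4}\right) 1 = - \frac{1}{4} \approx -0.25$)
$W{\left(P,G \right)} = 2 G$ ($W{\left(P,G \right)} = G 2 = 2 G$)
$L = 18$ ($L = 2 \cdot 9 = 18$)
$3 R 1 L 81 = 3 \left(- \frac{1}{4}\right) 1 \cdot 18 \cdot 81 = \left(- \frac{3}{4}\right) 1 \cdot 18 \cdot 81 = \left(- \frac{3}{4}\right) 18 \cdot 81 = \left(- \frac{27}{2}\right) 81 = - \frac{2187}{2}$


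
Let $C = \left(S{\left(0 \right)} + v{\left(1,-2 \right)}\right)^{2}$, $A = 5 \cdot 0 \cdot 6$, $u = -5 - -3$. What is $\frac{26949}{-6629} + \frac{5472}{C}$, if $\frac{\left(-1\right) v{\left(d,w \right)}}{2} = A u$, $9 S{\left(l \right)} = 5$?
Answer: $\frac{2937511203}{165725} \approx 17725.0$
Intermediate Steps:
$u = -2$ ($u = -5 + 3 = -2$)
$A = 0$ ($A = 0 \cdot 6 = 0$)
$S{\left(l \right)} = \frac{5}{9}$ ($S{\left(l \right)} = \frac{1}{9} \cdot 5 = \frac{5}{9}$)
$v{\left(d,w \right)} = 0$ ($v{\left(d,w \right)} = - 2 \cdot 0 \left(-2\right) = \left(-2\right) 0 = 0$)
$C = \frac{25}{81}$ ($C = \left(\frac{5}{9} + 0\right)^{2} = \left(\frac{5}{9}\right)^{2} = \frac{25}{81} \approx 0.30864$)
$\frac{26949}{-6629} + \frac{5472}{C} = \frac{26949}{-6629} + \frac{5472}{\frac{25}{81}} = 26949 \left(- \frac{1}{6629}\right) + 5472 \cdot \frac{81}{25} = - \frac{26949}{6629} + \frac{443232}{25} = \frac{2937511203}{165725}$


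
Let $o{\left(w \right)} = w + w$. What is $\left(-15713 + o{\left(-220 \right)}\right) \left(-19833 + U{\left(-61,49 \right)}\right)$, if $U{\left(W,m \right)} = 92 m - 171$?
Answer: $250306888$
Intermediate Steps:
$o{\left(w \right)} = 2 w$
$U{\left(W,m \right)} = -171 + 92 m$
$\left(-15713 + o{\left(-220 \right)}\right) \left(-19833 + U{\left(-61,49 \right)}\right) = \left(-15713 + 2 \left(-220\right)\right) \left(-19833 + \left(-171 + 92 \cdot 49\right)\right) = \left(-15713 - 440\right) \left(-19833 + \left(-171 + 4508\right)\right) = - 16153 \left(-19833 + 4337\right) = \left(-16153\right) \left(-15496\right) = 250306888$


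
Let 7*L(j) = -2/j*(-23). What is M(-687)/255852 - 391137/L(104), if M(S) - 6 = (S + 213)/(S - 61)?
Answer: -197442941150629/31896216 ≈ -6.1902e+6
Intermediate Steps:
L(j) = 46/(7*j) (L(j) = (-2/j*(-23))/7 = (46/j)/7 = 46/(7*j))
M(S) = 6 + (213 + S)/(-61 + S) (M(S) = 6 + (S + 213)/(S - 61) = 6 + (213 + S)/(-61 + S))
M(-687)/255852 - 391137/L(104) = ((-153 + 7*(-687))/(-61 - 687))/255852 - 391137/((46/7)/104) = ((-153 - 4809)/(-748))*(1/255852) - 391137/((46/7)*(1/104)) = -1/748*(-4962)*(1/255852) - 391137/23/364 = (2481/374)*(1/255852) - 391137*364/23 = 827/31896216 - 142373868/23 = -197442941150629/31896216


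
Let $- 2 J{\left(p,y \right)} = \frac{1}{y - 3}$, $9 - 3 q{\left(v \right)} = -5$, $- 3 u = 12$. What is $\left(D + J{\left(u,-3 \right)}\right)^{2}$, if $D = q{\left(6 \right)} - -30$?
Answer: $\frac{19321}{16} \approx 1207.6$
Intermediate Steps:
$u = -4$ ($u = \left(- \frac{1}{3}\right) 12 = -4$)
$q{\left(v \right)} = \frac{14}{3}$ ($q{\left(v \right)} = 3 - - \frac{5}{3} = 3 + \frac{5}{3} = \frac{14}{3}$)
$J{\left(p,y \right)} = - \frac{1}{2 \left(-3 + y\right)}$ ($J{\left(p,y \right)} = - \frac{1}{2 \left(y - 3\right)} = - \frac{1}{2 \left(-3 + y\right)}$)
$D = \frac{104}{3}$ ($D = \frac{14}{3} - -30 = \frac{14}{3} + 30 = \frac{104}{3} \approx 34.667$)
$\left(D + J{\left(u,-3 \right)}\right)^{2} = \left(\frac{104}{3} - \frac{1}{-6 + 2 \left(-3\right)}\right)^{2} = \left(\frac{104}{3} - \frac{1}{-6 - 6}\right)^{2} = \left(\frac{104}{3} - \frac{1}{-12}\right)^{2} = \left(\frac{104}{3} - - \frac{1}{12}\right)^{2} = \left(\frac{104}{3} + \frac{1}{12}\right)^{2} = \left(\frac{139}{4}\right)^{2} = \frac{19321}{16}$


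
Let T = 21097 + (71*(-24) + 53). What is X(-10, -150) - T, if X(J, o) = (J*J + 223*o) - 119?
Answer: -52915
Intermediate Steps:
X(J, o) = -119 + J² + 223*o (X(J, o) = (J² + 223*o) - 119 = -119 + J² + 223*o)
T = 19446 (T = 21097 + (-1704 + 53) = 21097 - 1651 = 19446)
X(-10, -150) - T = (-119 + (-10)² + 223*(-150)) - 1*19446 = (-119 + 100 - 33450) - 19446 = -33469 - 19446 = -52915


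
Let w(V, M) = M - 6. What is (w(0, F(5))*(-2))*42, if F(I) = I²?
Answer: -1596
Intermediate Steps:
w(V, M) = -6 + M
(w(0, F(5))*(-2))*42 = ((-6 + 5²)*(-2))*42 = ((-6 + 25)*(-2))*42 = (19*(-2))*42 = -38*42 = -1596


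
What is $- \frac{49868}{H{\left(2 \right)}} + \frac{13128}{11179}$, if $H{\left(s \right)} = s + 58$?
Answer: $- \frac{139171673}{167685} \approx -829.96$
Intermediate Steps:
$H{\left(s \right)} = 58 + s$
$- \frac{49868}{H{\left(2 \right)}} + \frac{13128}{11179} = - \frac{49868}{58 + 2} + \frac{13128}{11179} = - \frac{49868}{60} + 13128 \cdot \frac{1}{11179} = \left(-49868\right) \frac{1}{60} + \frac{13128}{11179} = - \frac{12467}{15} + \frac{13128}{11179} = - \frac{139171673}{167685}$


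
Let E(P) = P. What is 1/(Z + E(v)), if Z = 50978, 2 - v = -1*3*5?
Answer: 1/50995 ≈ 1.9610e-5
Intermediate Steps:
v = 17 (v = 2 - (-1*3)*5 = 2 - (-3)*5 = 2 - 1*(-15) = 2 + 15 = 17)
1/(Z + E(v)) = 1/(50978 + 17) = 1/50995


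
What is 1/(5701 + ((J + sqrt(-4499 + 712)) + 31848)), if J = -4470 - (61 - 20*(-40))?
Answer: 32218/1038003311 - I*sqrt(3787)/1038003311 ≈ 3.1038e-5 - 5.9286e-8*I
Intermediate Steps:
J = -5331 (J = -4470 - (61 + 800) = -4470 - 1*861 = -4470 - 861 = -5331)
1/(5701 + ((J + sqrt(-4499 + 712)) + 31848)) = 1/(5701 + ((-5331 + sqrt(-4499 + 712)) + 31848)) = 1/(5701 + ((-5331 + sqrt(-3787)) + 31848)) = 1/(5701 + ((-5331 + I*sqrt(3787)) + 31848)) = 1/(5701 + (26517 + I*sqrt(3787))) = 1/(32218 + I*sqrt(3787))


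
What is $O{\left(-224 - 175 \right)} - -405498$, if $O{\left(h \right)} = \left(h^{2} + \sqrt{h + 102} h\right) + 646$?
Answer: $565345 - 1197 i \sqrt{33} \approx 5.6535 \cdot 10^{5} - 6876.2 i$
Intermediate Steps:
$O{\left(h \right)} = 646 + h^{2} + h \sqrt{102 + h}$ ($O{\left(h \right)} = \left(h^{2} + \sqrt{102 + h} h\right) + 646 = \left(h^{2} + h \sqrt{102 + h}\right) + 646 = 646 + h^{2} + h \sqrt{102 + h}$)
$O{\left(-224 - 175 \right)} - -405498 = \left(646 + \left(-224 - 175\right)^{2} + \left(-224 - 175\right) \sqrt{102 - 399}\right) - -405498 = \left(646 + \left(-224 - 175\right)^{2} + \left(-224 - 175\right) \sqrt{102 - 399}\right) + 405498 = \left(646 + \left(-399\right)^{2} - 399 \sqrt{102 - 399}\right) + 405498 = \left(646 + 159201 - 399 \sqrt{-297}\right) + 405498 = \left(646 + 159201 - 399 \cdot 3 i \sqrt{33}\right) + 405498 = \left(646 + 159201 - 1197 i \sqrt{33}\right) + 405498 = \left(159847 - 1197 i \sqrt{33}\right) + 405498 = 565345 - 1197 i \sqrt{33}$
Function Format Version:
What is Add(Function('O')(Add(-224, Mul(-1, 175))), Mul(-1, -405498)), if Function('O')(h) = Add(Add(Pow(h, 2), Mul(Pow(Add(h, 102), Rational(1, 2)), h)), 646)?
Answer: Add(565345, Mul(-1197, I, Pow(33, Rational(1, 2)))) ≈ Add(5.6535e+5, Mul(-6876.2, I))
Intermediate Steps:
Function('O')(h) = Add(646, Pow(h, 2), Mul(h, Pow(Add(102, h), Rational(1, 2)))) (Function('O')(h) = Add(Add(Pow(h, 2), Mul(Pow(Add(102, h), Rational(1, 2)), h)), 646) = Add(Add(Pow(h, 2), Mul(h, Pow(Add(102, h), Rational(1, 2)))), 646) = Add(646, Pow(h, 2), Mul(h, Pow(Add(102, h), Rational(1, 2)))))
Add(Function('O')(Add(-224, Mul(-1, 175))), Mul(-1, -405498)) = Add(Add(646, Pow(Add(-224, Mul(-1, 175)), 2), Mul(Add(-224, Mul(-1, 175)), Pow(Add(102, Add(-224, Mul(-1, 175))), Rational(1, 2)))), Mul(-1, -405498)) = Add(Add(646, Pow(Add(-224, -175), 2), Mul(Add(-224, -175), Pow(Add(102, Add(-224, -175)), Rational(1, 2)))), 405498) = Add(Add(646, Pow(-399, 2), Mul(-399, Pow(Add(102, -399), Rational(1, 2)))), 405498) = Add(Add(646, 159201, Mul(-399, Pow(-297, Rational(1, 2)))), 405498) = Add(Add(646, 159201, Mul(-399, Mul(3, I, Pow(33, Rational(1, 2))))), 405498) = Add(Add(646, 159201, Mul(-1197, I, Pow(33, Rational(1, 2)))), 405498) = Add(Add(159847, Mul(-1197, I, Pow(33, Rational(1, 2)))), 405498) = Add(565345, Mul(-1197, I, Pow(33, Rational(1, 2))))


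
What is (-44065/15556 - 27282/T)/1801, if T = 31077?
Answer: -597935599/290221431804 ≈ -0.0020603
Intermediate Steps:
(-44065/15556 - 27282/T)/1801 = (-44065/15556 - 27282/31077)/1801 = (-44065*1/15556 - 27282*1/31077)*(1/1801) = (-44065/15556 - 9094/10359)*(1/1801) = -597935599/161144604*1/1801 = -597935599/290221431804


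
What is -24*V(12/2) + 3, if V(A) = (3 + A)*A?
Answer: -1293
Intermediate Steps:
V(A) = A*(3 + A)
-24*V(12/2) + 3 = -24*12/2*(3 + 12/2) + 3 = -24*12*(1/2)*(3 + 12*(1/2)) + 3 = -144*(3 + 6) + 3 = -144*9 + 3 = -24*54 + 3 = -1296 + 3 = -1293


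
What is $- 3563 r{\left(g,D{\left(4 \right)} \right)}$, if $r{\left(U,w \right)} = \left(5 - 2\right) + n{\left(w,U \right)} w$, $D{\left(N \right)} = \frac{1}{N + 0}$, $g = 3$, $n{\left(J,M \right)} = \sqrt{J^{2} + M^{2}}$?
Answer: $-10689 - \frac{3563 \sqrt{145}}{16} \approx -13371.0$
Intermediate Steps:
$D{\left(N \right)} = \frac{1}{N}$
$r{\left(U,w \right)} = 3 + w \sqrt{U^{2} + w^{2}}$ ($r{\left(U,w \right)} = \left(5 - 2\right) + \sqrt{w^{2} + U^{2}} w = 3 + \sqrt{U^{2} + w^{2}} w = 3 + w \sqrt{U^{2} + w^{2}}$)
$- 3563 r{\left(g,D{\left(4 \right)} \right)} = - 3563 \left(3 + \frac{\sqrt{3^{2} + \left(\frac{1}{4}\right)^{2}}}{4}\right) = - 3563 \left(3 + \frac{\sqrt{9 + \left(\frac{1}{4}\right)^{2}}}{4}\right) = - 3563 \left(3 + \frac{\sqrt{9 + \frac{1}{16}}}{4}\right) = - 3563 \left(3 + \frac{\sqrt{\frac{145}{16}}}{4}\right) = - 3563 \left(3 + \frac{\frac{1}{4} \sqrt{145}}{4}\right) = - 3563 \left(3 + \frac{\sqrt{145}}{16}\right) = -10689 - \frac{3563 \sqrt{145}}{16}$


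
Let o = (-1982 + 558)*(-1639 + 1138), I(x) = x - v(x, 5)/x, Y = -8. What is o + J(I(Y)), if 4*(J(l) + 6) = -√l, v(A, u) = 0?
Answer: 713418 - I*√2/2 ≈ 7.1342e+5 - 0.70711*I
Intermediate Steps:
I(x) = x (I(x) = x - 0/x = x - 1*0 = x + 0 = x)
o = 713424 (o = -1424*(-501) = 713424)
J(l) = -6 - √l/4 (J(l) = -6 + (-√l)/4 = -6 - √l/4)
o + J(I(Y)) = 713424 + (-6 - I*√2/2) = 713418 - I*√2/2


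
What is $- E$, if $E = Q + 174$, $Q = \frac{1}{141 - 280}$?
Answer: $- \frac{24185}{139} \approx -173.99$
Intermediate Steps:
$Q = - \frac{1}{139}$ ($Q = \frac{1}{-139} = - \frac{1}{139} \approx -0.0071942$)
$E = \frac{24185}{139}$ ($E = - \frac{1}{139} + 174 = \frac{24185}{139} \approx 173.99$)
$- E = \left(-1\right) \frac{24185}{139} = - \frac{24185}{139}$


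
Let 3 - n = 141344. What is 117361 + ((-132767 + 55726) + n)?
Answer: -101021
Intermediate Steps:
n = -141341 (n = 3 - 1*141344 = 3 - 141344 = -141341)
117361 + ((-132767 + 55726) + n) = 117361 + ((-132767 + 55726) - 141341) = 117361 + (-77041 - 141341) = 117361 - 218382 = -101021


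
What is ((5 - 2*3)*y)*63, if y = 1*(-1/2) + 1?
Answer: -63/2 ≈ -31.500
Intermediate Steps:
y = 1/2 (y = 1*(-1*1/2) + 1 = 1*(-1/2) + 1 = -1/2 + 1 = 1/2 ≈ 0.50000)
((5 - 2*3)*y)*63 = ((5 - 2*3)*(1/2))*63 = ((5 - 6)*(1/2))*63 = -1*1/2*63 = -1/2*63 = -63/2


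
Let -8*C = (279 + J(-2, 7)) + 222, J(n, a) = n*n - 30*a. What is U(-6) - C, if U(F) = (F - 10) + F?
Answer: 119/8 ≈ 14.875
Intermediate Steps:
U(F) = -10 + 2*F (U(F) = (-10 + F) + F = -10 + 2*F)
J(n, a) = n² - 30*a
C = -295/8 (C = -((279 + ((-2)² - 30*7)) + 222)/8 = -((279 + (4 - 210)) + 222)/8 = -((279 - 206) + 222)/8 = -(73 + 222)/8 = -⅛*295 = -295/8 ≈ -36.875)
U(-6) - C = (-10 + 2*(-6)) - 1*(-295/8) = (-10 - 12) + 295/8 = -22 + 295/8 = 119/8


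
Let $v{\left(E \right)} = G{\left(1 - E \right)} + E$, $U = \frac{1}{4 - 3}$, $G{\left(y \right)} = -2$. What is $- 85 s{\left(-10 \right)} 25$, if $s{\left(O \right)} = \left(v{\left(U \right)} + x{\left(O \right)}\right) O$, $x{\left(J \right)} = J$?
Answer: $-233750$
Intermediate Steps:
$U = 1$ ($U = 1^{-1} = 1$)
$v{\left(E \right)} = -2 + E$
$s{\left(O \right)} = O \left(-1 + O\right)$ ($s{\left(O \right)} = \left(\left(-2 + 1\right) + O\right) O = \left(-1 + O\right) O = O \left(-1 + O\right)$)
$- 85 s{\left(-10 \right)} 25 = - 85 \left(- 10 \left(-1 - 10\right)\right) 25 = - 85 \left(\left(-10\right) \left(-11\right)\right) 25 = \left(-85\right) 110 \cdot 25 = \left(-9350\right) 25 = -233750$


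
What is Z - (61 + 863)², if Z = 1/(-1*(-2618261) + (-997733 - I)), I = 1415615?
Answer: -174949801487/204913 ≈ -8.5378e+5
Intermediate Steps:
Z = 1/204913 (Z = 1/(-1*(-2618261) + (-997733 - 1*1415615)) = 1/(2618261 + (-997733 - 1415615)) = 1/(2618261 - 2413348) = 1/204913 ≈ 4.8801e-6)
Z - (61 + 863)² = 1/204913 - (61 + 863)² = 1/204913 - 1*924² = 1/204913 - 1*853776 = 1/204913 - 853776 = -174949801487/204913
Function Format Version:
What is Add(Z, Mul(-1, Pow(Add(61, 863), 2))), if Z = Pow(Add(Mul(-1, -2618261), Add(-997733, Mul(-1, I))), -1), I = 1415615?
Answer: Rational(-174949801487, 204913) ≈ -8.5378e+5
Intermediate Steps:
Z = Rational(1, 204913) (Z = Pow(Add(Mul(-1, -2618261), Add(-997733, Mul(-1, 1415615))), -1) = Pow(Add(2618261, Add(-997733, -1415615)), -1) = Pow(Add(2618261, -2413348), -1) = Pow(204913, -1) = Rational(1, 204913) ≈ 4.8801e-6)
Add(Z, Mul(-1, Pow(Add(61, 863), 2))) = Add(Rational(1, 204913), Mul(-1, Pow(Add(61, 863), 2))) = Add(Rational(1, 204913), Mul(-1, Pow(924, 2))) = Add(Rational(1, 204913), Mul(-1, 853776)) = Add(Rational(1, 204913), -853776) = Rational(-174949801487, 204913)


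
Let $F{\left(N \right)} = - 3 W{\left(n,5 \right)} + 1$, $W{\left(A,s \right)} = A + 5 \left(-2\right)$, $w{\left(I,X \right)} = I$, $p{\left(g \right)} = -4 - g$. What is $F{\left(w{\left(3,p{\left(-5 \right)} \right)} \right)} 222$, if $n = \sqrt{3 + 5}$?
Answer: $6882 - 1332 \sqrt{2} \approx 4998.3$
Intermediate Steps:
$n = 2 \sqrt{2}$ ($n = \sqrt{8} = 2 \sqrt{2} \approx 2.8284$)
$W{\left(A,s \right)} = -10 + A$ ($W{\left(A,s \right)} = A - 10 = -10 + A$)
$F{\left(N \right)} = 31 - 6 \sqrt{2}$ ($F{\left(N \right)} = - 3 \left(-10 + 2 \sqrt{2}\right) + 1 = \left(30 - 6 \sqrt{2}\right) + 1 = 31 - 6 \sqrt{2}$)
$F{\left(w{\left(3,p{\left(-5 \right)} \right)} \right)} 222 = \left(31 - 6 \sqrt{2}\right) 222 = 6882 - 1332 \sqrt{2}$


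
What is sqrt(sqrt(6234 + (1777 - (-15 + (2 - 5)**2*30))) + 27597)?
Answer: sqrt(27597 + 2*sqrt(1939)) ≈ 166.39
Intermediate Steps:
sqrt(sqrt(6234 + (1777 - (-15 + (2 - 5)**2*30))) + 27597) = sqrt(sqrt(6234 + (1777 - (-15 + (-3)**2*30))) + 27597) = sqrt(sqrt(6234 + (1777 - (-15 + 9*30))) + 27597) = sqrt(sqrt(6234 + (1777 - (-15 + 270))) + 27597) = sqrt(sqrt(6234 + (1777 - 1*255)) + 27597) = sqrt(sqrt(6234 + (1777 - 255)) + 27597) = sqrt(sqrt(6234 + 1522) + 27597) = sqrt(sqrt(7756) + 27597) = sqrt(2*sqrt(1939) + 27597) = sqrt(27597 + 2*sqrt(1939))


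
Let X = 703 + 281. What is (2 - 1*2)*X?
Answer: 0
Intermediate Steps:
X = 984
(2 - 1*2)*X = (2 - 1*2)*984 = (2 - 2)*984 = 0*984 = 0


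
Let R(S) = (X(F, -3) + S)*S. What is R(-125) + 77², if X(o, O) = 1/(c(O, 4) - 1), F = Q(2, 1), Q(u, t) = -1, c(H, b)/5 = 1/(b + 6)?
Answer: 21804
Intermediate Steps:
c(H, b) = 5/(6 + b) (c(H, b) = 5/(b + 6) = 5/(6 + b))
F = -1
X(o, O) = -2 (X(o, O) = 1/(5/(6 + 4) - 1) = 1/(5/10 - 1) = 1/(5*(⅒) - 1) = 1/(½ - 1) = 1/(-½) = -2)
R(S) = S*(-2 + S) (R(S) = (-2 + S)*S = S*(-2 + S))
R(-125) + 77² = -125*(-2 - 125) + 77² = -125*(-127) + 5929 = 15875 + 5929 = 21804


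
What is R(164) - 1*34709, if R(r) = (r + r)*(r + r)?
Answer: 72875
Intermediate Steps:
R(r) = 4*r² (R(r) = (2*r)*(2*r) = 4*r²)
R(164) - 1*34709 = 4*164² - 1*34709 = 4*26896 - 34709 = 107584 - 34709 = 72875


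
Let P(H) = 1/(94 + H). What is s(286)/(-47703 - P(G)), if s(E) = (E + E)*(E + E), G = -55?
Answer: -6380088/930209 ≈ -6.8588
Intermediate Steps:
s(E) = 4*E**2 (s(E) = (2*E)*(2*E) = 4*E**2)
s(286)/(-47703 - P(G)) = (4*286**2)/(-47703 - 1/(94 - 55)) = (4*81796)/(-47703 - 1/39) = 327184/(-47703 - 1*1/39) = 327184/(-47703 - 1/39) = 327184/(-1860418/39) = 327184*(-39/1860418) = -6380088/930209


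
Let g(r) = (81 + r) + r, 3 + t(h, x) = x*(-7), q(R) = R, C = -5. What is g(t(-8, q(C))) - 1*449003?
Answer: -448858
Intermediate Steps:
t(h, x) = -3 - 7*x (t(h, x) = -3 + x*(-7) = -3 - 7*x)
g(r) = 81 + 2*r
g(t(-8, q(C))) - 1*449003 = (81 + 2*(-3 - 7*(-5))) - 1*449003 = (81 + 2*(-3 + 35)) - 449003 = (81 + 2*32) - 449003 = (81 + 64) - 449003 = 145 - 449003 = -448858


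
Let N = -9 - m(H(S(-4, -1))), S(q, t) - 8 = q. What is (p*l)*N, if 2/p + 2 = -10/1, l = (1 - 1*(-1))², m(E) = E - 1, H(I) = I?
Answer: 8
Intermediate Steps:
S(q, t) = 8 + q
m(E) = -1 + E
l = 4 (l = (1 + 1)² = 2² = 4)
p = -⅙ (p = 2/(-2 - 10/1) = 2/(-2 - 10*1) = 2/(-2 - 10) = 2/(-12) = 2*(-1/12) = -⅙ ≈ -0.16667)
N = -12 (N = -9 - (-1 + (8 - 4)) = -9 - (-1 + 4) = -9 - 1*3 = -9 - 3 = -12)
(p*l)*N = -⅙*4*(-12) = -⅔*(-12) = 8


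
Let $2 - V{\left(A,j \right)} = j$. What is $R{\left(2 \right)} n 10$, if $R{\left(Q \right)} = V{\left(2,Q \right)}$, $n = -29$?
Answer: $0$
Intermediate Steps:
$V{\left(A,j \right)} = 2 - j$
$R{\left(Q \right)} = 2 - Q$
$R{\left(2 \right)} n 10 = \left(2 - 2\right) \left(-29\right) 10 = 0 \left(-29\right) 10 = 0 \cdot 10 = 0$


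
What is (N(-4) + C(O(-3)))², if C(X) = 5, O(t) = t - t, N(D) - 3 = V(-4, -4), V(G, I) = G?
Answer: 16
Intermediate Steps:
N(D) = -1 (N(D) = 3 - 4 = -1)
O(t) = 0
(N(-4) + C(O(-3)))² = (-1 + 5)² = 4² = 16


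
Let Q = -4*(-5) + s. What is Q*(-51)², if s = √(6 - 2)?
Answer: 57222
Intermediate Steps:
s = 2 (s = √4 = 2)
Q = 22 (Q = -4*(-5) + 2 = 20 + 2 = 22)
Q*(-51)² = 22*(-51)² = 22*2601 = 57222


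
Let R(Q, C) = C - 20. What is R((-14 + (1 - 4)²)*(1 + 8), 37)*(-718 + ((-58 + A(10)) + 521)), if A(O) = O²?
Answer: -2635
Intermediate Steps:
R(Q, C) = -20 + C
R((-14 + (1 - 4)²)*(1 + 8), 37)*(-718 + ((-58 + A(10)) + 521)) = (-20 + 37)*(-718 + ((-58 + 10²) + 521)) = 17*(-718 + ((-58 + 100) + 521)) = 17*(-718 + (42 + 521)) = 17*(-718 + 563) = 17*(-155) = -2635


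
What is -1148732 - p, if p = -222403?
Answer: -926329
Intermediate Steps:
-1148732 - p = -1148732 - 1*(-222403) = -1148732 + 222403 = -926329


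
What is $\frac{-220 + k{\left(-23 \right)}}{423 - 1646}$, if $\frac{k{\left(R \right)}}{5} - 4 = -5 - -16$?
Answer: $\frac{145}{1223} \approx 0.11856$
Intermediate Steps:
$k{\left(R \right)} = 75$ ($k{\left(R \right)} = 20 + 5 \left(-5 - -16\right) = 20 + 5 \left(-5 + 16\right) = 20 + 5 \cdot 11 = 20 + 55 = 75$)
$\frac{-220 + k{\left(-23 \right)}}{423 - 1646} = \frac{-220 + 75}{423 - 1646} = - \frac{145}{-1223} = \left(-145\right) \left(- \frac{1}{1223}\right) = \frac{145}{1223}$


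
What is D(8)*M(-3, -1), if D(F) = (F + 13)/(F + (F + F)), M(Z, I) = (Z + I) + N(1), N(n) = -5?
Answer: -63/8 ≈ -7.8750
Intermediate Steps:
M(Z, I) = -5 + I + Z (M(Z, I) = (Z + I) - 5 = (I + Z) - 5 = -5 + I + Z)
D(F) = (13 + F)/(3*F) (D(F) = (13 + F)/(F + 2*F) = (13 + F)/((3*F)) = (13 + F)*(1/(3*F)) = (13 + F)/(3*F))
D(8)*M(-3, -1) = ((⅓)*(13 + 8)/8)*(-5 - 1 - 3) = ((⅓)*(⅛)*21)*(-9) = (7/8)*(-9) = -63/8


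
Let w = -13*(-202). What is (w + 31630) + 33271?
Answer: 67527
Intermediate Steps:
w = 2626
(w + 31630) + 33271 = (2626 + 31630) + 33271 = 34256 + 33271 = 67527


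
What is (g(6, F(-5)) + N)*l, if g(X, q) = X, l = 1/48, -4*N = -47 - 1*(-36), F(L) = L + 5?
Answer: 35/192 ≈ 0.18229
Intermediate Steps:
F(L) = 5 + L
N = 11/4 (N = -(-47 - 1*(-36))/4 = -(-47 + 36)/4 = -¼*(-11) = 11/4 ≈ 2.7500)
l = 1/48 ≈ 0.020833
(g(6, F(-5)) + N)*l = (6 + 11/4)*(1/48) = (35/4)*(1/48) = 35/192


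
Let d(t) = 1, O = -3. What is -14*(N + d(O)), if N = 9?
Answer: -140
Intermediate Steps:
-14*(N + d(O)) = -14*(9 + 1) = -14*10 = -140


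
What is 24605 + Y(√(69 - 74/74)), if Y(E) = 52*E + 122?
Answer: 24727 + 104*√17 ≈ 25156.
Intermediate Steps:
Y(E) = 122 + 52*E
24605 + Y(√(69 - 74/74)) = 24605 + (122 + 52*√(69 - 74/74)) = 24605 + (122 + 52*√(69 - 74*1/74)) = 24605 + (122 + 52*√(69 - 1)) = 24605 + (122 + 52*√68) = 24605 + (122 + 52*(2*√17)) = 24605 + (122 + 104*√17) = 24727 + 104*√17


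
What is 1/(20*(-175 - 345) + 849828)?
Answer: 1/839428 ≈ 1.1913e-6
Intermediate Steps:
1/(20*(-175 - 345) + 849828) = 1/(20*(-520) + 849828) = 1/(-10400 + 849828) = 1/839428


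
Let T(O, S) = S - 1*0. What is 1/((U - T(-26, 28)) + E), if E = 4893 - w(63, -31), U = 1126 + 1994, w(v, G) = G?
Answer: 1/8016 ≈ 0.00012475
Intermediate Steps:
T(O, S) = S (T(O, S) = S + 0 = S)
U = 3120
E = 4924 (E = 4893 - 1*(-31) = 4893 + 31 = 4924)
1/((U - T(-26, 28)) + E) = 1/((3120 - 1*28) + 4924) = 1/((3120 - 28) + 4924) = 1/(3092 + 4924) = 1/8016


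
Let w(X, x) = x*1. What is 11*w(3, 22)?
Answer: 242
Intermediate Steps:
w(X, x) = x
11*w(3, 22) = 11*22 = 242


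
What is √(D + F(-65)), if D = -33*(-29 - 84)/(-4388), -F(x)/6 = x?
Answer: √1873227327/2194 ≈ 19.727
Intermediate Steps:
F(x) = -6*x
D = -3729/4388 (D = -33*(-113)*(-1/4388) = 3729*(-1/4388) = -3729/4388 ≈ -0.84982)
√(D + F(-65)) = √(-3729/4388 - 6*(-65)) = √(-3729/4388 + 390) = √(1707591/4388) = √1873227327/2194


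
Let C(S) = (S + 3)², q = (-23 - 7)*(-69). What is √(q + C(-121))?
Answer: √15994 ≈ 126.47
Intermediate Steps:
q = 2070 (q = -30*(-69) = 2070)
C(S) = (3 + S)²
√(q + C(-121)) = √(2070 + (3 - 121)²) = √(2070 + (-118)²) = √(2070 + 13924) = √15994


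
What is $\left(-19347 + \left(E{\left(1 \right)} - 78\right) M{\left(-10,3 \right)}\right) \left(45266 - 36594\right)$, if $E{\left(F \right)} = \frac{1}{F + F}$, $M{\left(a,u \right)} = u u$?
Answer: $-173825904$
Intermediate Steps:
$M{\left(a,u \right)} = u^{2}$
$E{\left(F \right)} = \frac{1}{2 F}$
$\left(-19347 + \left(E{\left(1 \right)} - 78\right) M{\left(-10,3 \right)}\right) \left(45266 - 36594\right) = \left(-19347 + \left(\frac{1}{2 \cdot 1} - 78\right) 3^{2}\right) \left(45266 - 36594\right) = \left(-19347 + \left(\frac{1}{2} \cdot 1 - 78\right) 9\right) 8672 = \left(-19347 + \left(\frac{1}{2} - 78\right) 9\right) 8672 = \left(-19347 - \frac{1395}{2}\right) 8672 = \left(- \frac{40089}{2}\right) 8672 = -173825904$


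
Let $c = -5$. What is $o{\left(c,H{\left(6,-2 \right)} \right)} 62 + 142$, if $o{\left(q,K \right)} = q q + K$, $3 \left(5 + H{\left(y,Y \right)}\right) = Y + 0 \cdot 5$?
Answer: $\frac{4022}{3} \approx 1340.7$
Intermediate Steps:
$H{\left(y,Y \right)} = -5 + \frac{Y}{3}$ ($H{\left(y,Y \right)} = -5 + \frac{Y + 0 \cdot 5}{3} = -5 + \frac{Y + 0}{3} = -5 + \frac{Y}{3}$)
$o{\left(q,K \right)} = K + q^{2}$ ($o{\left(q,K \right)} = q^{2} + K = K + q^{2}$)
$o{\left(c,H{\left(6,-2 \right)} \right)} 62 + 142 = \left(\left(-5 + \frac{1}{3} \left(-2\right)\right) + \left(-5\right)^{2}\right) 62 + 142 = \left(\left(-5 - \frac{2}{3}\right) + 25\right) 62 + 142 = \left(- \frac{17}{3} + 25\right) 62 + 142 = \frac{58}{3} \cdot 62 + 142 = \frac{3596}{3} + 142 = \frac{4022}{3}$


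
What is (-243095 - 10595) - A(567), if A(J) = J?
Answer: -254257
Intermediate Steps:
(-243095 - 10595) - A(567) = (-243095 - 10595) - 1*567 = -253690 - 567 = -254257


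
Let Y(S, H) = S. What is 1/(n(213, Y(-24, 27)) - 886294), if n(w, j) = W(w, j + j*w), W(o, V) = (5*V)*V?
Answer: 1/131006186 ≈ 7.6332e-9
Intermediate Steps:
W(o, V) = 5*V**2
n(w, j) = 5*(j + j*w)**2
1/(n(213, Y(-24, 27)) - 886294) = 1/(5*(-24)**2*(1 + 213)**2 - 886294) = 1/(5*576*214**2 - 886294) = 1/(5*576*45796 - 886294) = 1/(131892480 - 886294) = 1/131006186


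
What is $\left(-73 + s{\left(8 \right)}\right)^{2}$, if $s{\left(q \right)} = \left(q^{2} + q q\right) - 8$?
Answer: $2209$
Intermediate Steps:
$s{\left(q \right)} = -8 + 2 q^{2}$ ($s{\left(q \right)} = \left(q^{2} + q^{2}\right) - 8 = 2 q^{2} - 8 = -8 + 2 q^{2}$)
$\left(-73 + s{\left(8 \right)}\right)^{2} = \left(-73 - \left(8 - 2 \cdot 8^{2}\right)\right)^{2} = \left(-73 + \left(-8 + 2 \cdot 64\right)\right)^{2} = \left(-73 + \left(-8 + 128\right)\right)^{2} = \left(-73 + 120\right)^{2} = 47^{2} = 2209$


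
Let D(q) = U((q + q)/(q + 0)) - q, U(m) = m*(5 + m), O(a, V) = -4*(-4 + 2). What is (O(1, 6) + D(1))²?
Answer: 441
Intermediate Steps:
O(a, V) = 8 (O(a, V) = -4*(-2) = 8)
D(q) = 14 - q (D(q) = ((q + q)/(q + 0))*(5 + (q + q)/(q + 0)) - q = ((2*q)/q)*(5 + (2*q)/q) - q = 2*(5 + 2) - q = 2*7 - q = 14 - q)
(O(1, 6) + D(1))² = (8 + (14 - 1*1))² = (8 + (14 - 1))² = (8 + 13)² = 21² = 441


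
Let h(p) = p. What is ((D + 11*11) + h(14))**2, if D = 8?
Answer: 20449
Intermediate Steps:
((D + 11*11) + h(14))**2 = ((8 + 11*11) + 14)**2 = ((8 + 121) + 14)**2 = (129 + 14)**2 = 143**2 = 20449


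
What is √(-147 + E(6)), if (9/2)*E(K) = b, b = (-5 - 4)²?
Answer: I*√129 ≈ 11.358*I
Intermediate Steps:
b = 81 (b = (-9)² = 81)
E(K) = 18 (E(K) = (2/9)*81 = 18)
√(-147 + E(6)) = √(-147 + 18) = √(-129) = I*√129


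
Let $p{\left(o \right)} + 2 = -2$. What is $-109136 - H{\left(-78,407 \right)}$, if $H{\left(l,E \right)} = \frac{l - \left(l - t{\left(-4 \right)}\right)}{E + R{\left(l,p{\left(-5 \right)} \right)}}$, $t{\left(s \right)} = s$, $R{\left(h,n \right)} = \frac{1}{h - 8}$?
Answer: $- \frac{3819868792}{35001} \approx -1.0914 \cdot 10^{5}$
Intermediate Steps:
$p{\left(o \right)} = -4$ ($p{\left(o \right)} = -2 - 2 = -4$)
$R{\left(h,n \right)} = \frac{1}{-8 + h}$
$H{\left(l,E \right)} = - \frac{4}{E + \frac{1}{-8 + l}}$ ($H{\left(l,E \right)} = \frac{l - \left(4 + l\right)}{E + \frac{1}{-8 + l}} = - \frac{4}{E + \frac{1}{-8 + l}}$)
$-109136 - H{\left(-78,407 \right)} = -109136 - \frac{4 \left(8 - -78\right)}{1 + 407 \left(-8 - 78\right)} = -109136 - \frac{4 \left(8 + 78\right)}{1 + 407 \left(-86\right)} = -109136 - 4 \frac{1}{1 - 35002} \cdot 86 = -109136 - 4 \frac{1}{-35001} \cdot 86 = -109136 - 4 \left(- \frac{1}{35001}\right) 86 = -109136 - - \frac{344}{35001} = -109136 + \frac{344}{35001} = - \frac{3819868792}{35001}$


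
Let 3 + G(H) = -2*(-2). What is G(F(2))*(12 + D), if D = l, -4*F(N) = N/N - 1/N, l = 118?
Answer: 130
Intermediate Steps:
F(N) = -¼ + 1/(4*N) (F(N) = -(N/N - 1/N)/4 = -(1 - 1/N)/4 = -¼ + 1/(4*N))
G(H) = 1 (G(H) = -3 - 2*(-2) = -3 + 4 = 1)
D = 118
G(F(2))*(12 + D) = 1*(12 + 118) = 1*130 = 130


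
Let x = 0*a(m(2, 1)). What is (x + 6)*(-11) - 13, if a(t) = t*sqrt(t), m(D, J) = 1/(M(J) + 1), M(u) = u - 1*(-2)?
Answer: -79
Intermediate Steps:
M(u) = 2 + u (M(u) = u + 2 = 2 + u)
m(D, J) = 1/(3 + J) (m(D, J) = 1/((2 + J) + 1) = 1/(3 + J))
a(t) = t**(3/2)
x = 0 (x = 0*(1/(3 + 1))**(3/2) = 0*(1/4)**(3/2) = 0*(1/8) = 0)
(x + 6)*(-11) - 13 = (0 + 6)*(-11) - 13 = 6*(-11) - 13 = -66 - 13 = -79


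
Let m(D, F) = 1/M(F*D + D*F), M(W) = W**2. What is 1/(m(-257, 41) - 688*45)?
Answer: -444113476/13749753216959 ≈ -3.2300e-5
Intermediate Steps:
m(D, F) = 1/(4*D**2*F**2) (m(D, F) = 1/((F*D + D*F)**2) = 1/((D*F + D*F)**2) = 1/((2*D*F)**2) = 1/(4*D**2*F**2))
1/(m(-257, 41) - 688*45) = 1/((1/4)/((-257)**2*41**2) - 688*45) = 1/((1/4)*(1/66049)*(1/1681) - 30960) = 1/(1/444113476 - 30960) = 1/(-13749753216959/444113476) = -444113476/13749753216959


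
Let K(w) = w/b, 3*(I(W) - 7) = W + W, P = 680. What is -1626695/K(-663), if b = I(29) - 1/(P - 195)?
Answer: 12464387768/192933 ≈ 64605.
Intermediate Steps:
I(W) = 7 + 2*W/3 (I(W) = 7 + (W + W)/3 = 7 + (2*W)/3 = 7 + 2*W/3)
b = 38312/1455 (b = (7 + (⅔)*29) - 1/(680 - 195) = (7 + 58/3) - 1/485 = 79/3 - 1*1/485 = 79/3 - 1/485 = 38312/1455 ≈ 26.331)
K(w) = 1455*w/38312 (K(w) = w/(38312/1455) = w*(1455/38312) = 1455*w/38312)
-1626695/K(-663) = -1626695/((1455/38312)*(-663)) = -1626695/(-964665/38312) = -1626695*(-38312/964665) = 12464387768/192933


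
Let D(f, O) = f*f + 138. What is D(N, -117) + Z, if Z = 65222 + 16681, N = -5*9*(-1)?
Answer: 84066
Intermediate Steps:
N = 45 (N = -45*(-1) = 45)
D(f, O) = 138 + f² (D(f, O) = f² + 138 = 138 + f²)
Z = 81903
D(N, -117) + Z = (138 + 45²) + 81903 = (138 + 2025) + 81903 = 2163 + 81903 = 84066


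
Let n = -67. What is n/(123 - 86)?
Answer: -67/37 ≈ -1.8108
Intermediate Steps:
n/(123 - 86) = -67/(123 - 86) = -67/37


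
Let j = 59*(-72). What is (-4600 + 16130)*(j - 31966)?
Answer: -417547420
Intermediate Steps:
j = -4248
(-4600 + 16130)*(j - 31966) = (-4600 + 16130)*(-4248 - 31966) = 11530*(-36214) = -417547420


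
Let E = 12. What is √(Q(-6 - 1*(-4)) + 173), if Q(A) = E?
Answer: √185 ≈ 13.601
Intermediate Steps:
Q(A) = 12
√(Q(-6 - 1*(-4)) + 173) = √(12 + 173) = √185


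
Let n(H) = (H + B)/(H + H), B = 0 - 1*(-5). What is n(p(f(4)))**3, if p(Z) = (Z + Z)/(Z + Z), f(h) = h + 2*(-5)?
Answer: 27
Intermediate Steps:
B = 5 (B = 0 + 5 = 5)
f(h) = -10 + h (f(h) = h - 10 = -10 + h)
p(Z) = 1 (p(Z) = (2*Z)/((2*Z)) = (2*Z)*(1/(2*Z)) = 1)
n(H) = (5 + H)/(2*H) (n(H) = (H + 5)/(H + H) = (5 + H)/((2*H)) = (5 + H)*(1/(2*H)) = (5 + H)/(2*H))
n(p(f(4)))**3 = ((1/2)*(5 + 1)/1)**3 = ((1/2)*1*6)**3 = 3**3 = 27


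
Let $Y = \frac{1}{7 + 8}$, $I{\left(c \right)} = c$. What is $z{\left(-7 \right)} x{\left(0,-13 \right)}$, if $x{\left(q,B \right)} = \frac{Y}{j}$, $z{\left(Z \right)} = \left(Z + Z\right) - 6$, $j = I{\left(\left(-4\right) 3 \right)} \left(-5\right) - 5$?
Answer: $- \frac{4}{165} \approx -0.024242$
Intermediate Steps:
$j = 55$ ($j = \left(-4\right) 3 \left(-5\right) - 5 = \left(-12\right) \left(-5\right) - 5 = 60 - 5 = 55$)
$Y = \frac{1}{15} \approx 0.066667$
$z{\left(Z \right)} = -6 + 2 Z$ ($z{\left(Z \right)} = 2 Z - 6 = -6 + 2 Z$)
$x{\left(q,B \right)} = \frac{1}{825}$ ($x{\left(q,B \right)} = \frac{1}{15 \cdot 55} = \frac{1}{15} \cdot \frac{1}{55} = \frac{1}{825}$)
$z{\left(-7 \right)} x{\left(0,-13 \right)} = \left(-6 + 2 \left(-7\right)\right) \frac{1}{825} = \left(-6 - 14\right) \frac{1}{825} = \left(-20\right) \frac{1}{825} = - \frac{4}{165}$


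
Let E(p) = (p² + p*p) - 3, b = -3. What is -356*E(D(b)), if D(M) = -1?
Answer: 356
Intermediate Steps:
E(p) = -3 + 2*p² (E(p) = (p² + p²) - 3 = 2*p² - 3 = -3 + 2*p²)
-356*E(D(b)) = -356*(-3 + 2*(-1)²) = -356*(-3 + 2*1) = -356*(-3 + 2) = -356*(-1) = 356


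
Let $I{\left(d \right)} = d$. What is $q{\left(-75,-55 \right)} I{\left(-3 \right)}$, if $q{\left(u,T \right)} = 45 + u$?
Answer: $90$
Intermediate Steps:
$q{\left(-75,-55 \right)} I{\left(-3 \right)} = \left(45 - 75\right) \left(-3\right) = \left(-30\right) \left(-3\right) = 90$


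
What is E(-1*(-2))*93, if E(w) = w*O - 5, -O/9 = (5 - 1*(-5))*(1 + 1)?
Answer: -33945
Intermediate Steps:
O = -180 (O = -9*(5 - 1*(-5))*(1 + 1) = -9*(5 + 5)*2 = -90*2 = -9*20 = -180)
E(w) = -5 - 180*w (E(w) = w*(-180) - 5 = -180*w - 5 = -5 - 180*w)
E(-1*(-2))*93 = (-5 - (-180)*(-2))*93 = (-5 - 180*2)*93 = (-5 - 360)*93 = -365*93 = -33945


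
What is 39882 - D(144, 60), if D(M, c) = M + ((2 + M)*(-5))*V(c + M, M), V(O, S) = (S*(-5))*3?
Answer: -1537062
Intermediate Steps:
V(O, S) = -15*S (V(O, S) = -5*S*3 = -15*S)
D(M, c) = M - 15*M*(-10 - 5*M) (D(M, c) = M + ((2 + M)*(-5))*(-15*M) = M + (-10 - 5*M)*(-15*M) = M - 15*M*(-10 - 5*M))
39882 - D(144, 60) = 39882 - 144*(151 + 75*144) = 39882 - 144*(151 + 10800) = 39882 - 144*10951 = 39882 - 1*1576944 = 39882 - 1576944 = -1537062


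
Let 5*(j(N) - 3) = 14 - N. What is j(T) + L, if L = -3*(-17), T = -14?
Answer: 298/5 ≈ 59.600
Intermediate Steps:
L = 51
j(N) = 29/5 - N/5 (j(N) = 3 + (14 - N)/5 = 3 + (14/5 - N/5) = 29/5 - N/5)
j(T) + L = (29/5 - ⅕*(-14)) + 51 = (29/5 + 14/5) + 51 = 43/5 + 51 = 298/5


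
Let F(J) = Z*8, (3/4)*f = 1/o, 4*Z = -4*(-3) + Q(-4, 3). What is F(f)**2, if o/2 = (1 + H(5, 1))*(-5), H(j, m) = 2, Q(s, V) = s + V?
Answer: 484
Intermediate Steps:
Q(s, V) = V + s
Z = 11/4 (Z = (-4*(-3) + (3 - 4))/4 = (12 - 1)/4 = (1/4)*11 = 11/4 ≈ 2.7500)
o = -30 (o = 2*((1 + 2)*(-5)) = 2*(3*(-5)) = 2*(-15) = -30)
f = -2/45 (f = (4/3)/(-30) = (4/3)*(-1/30) = -2/45 ≈ -0.044444)
F(J) = 22 (F(J) = (11/4)*8 = 22)
F(f)**2 = 22**2 = 484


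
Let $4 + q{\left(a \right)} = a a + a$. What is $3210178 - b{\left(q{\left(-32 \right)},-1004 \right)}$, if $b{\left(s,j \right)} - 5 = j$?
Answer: $3211177$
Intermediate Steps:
$q{\left(a \right)} = -4 + a + a^{2}$ ($q{\left(a \right)} = -4 + \left(a a + a\right) = -4 + \left(a^{2} + a\right) = -4 + \left(a + a^{2}\right) = -4 + a + a^{2}$)
$b{\left(s,j \right)} = 5 + j$
$3210178 - b{\left(q{\left(-32 \right)},-1004 \right)} = 3210178 - \left(5 - 1004\right) = 3210178 - -999 = 3210178 + 999 = 3211177$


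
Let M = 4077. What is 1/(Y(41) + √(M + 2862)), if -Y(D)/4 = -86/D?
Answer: -14104/11546123 + 5043*√771/11546123 ≈ 0.010906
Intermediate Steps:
Y(D) = 344/D (Y(D) = -(-344)/D = 344/D)
1/(Y(41) + √(M + 2862)) = 1/(344/41 + √(4077 + 2862)) = 1/(344*(1/41) + √6939) = 1/(344/41 + 3*√771)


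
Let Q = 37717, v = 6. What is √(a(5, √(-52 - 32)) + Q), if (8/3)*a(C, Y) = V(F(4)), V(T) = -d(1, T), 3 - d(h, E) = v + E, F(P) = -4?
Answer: √603466/4 ≈ 194.21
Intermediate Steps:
d(h, E) = -3 - E (d(h, E) = 3 - (6 + E) = 3 + (-6 - E) = -3 - E)
V(T) = 3 + T (V(T) = -(-3 - T) = 3 + T)
a(C, Y) = -3/8 (a(C, Y) = 3*(3 - 4)/8 = (3/8)*(-1) = -3/8)
√(a(5, √(-52 - 32)) + Q) = √(-3/8 + 37717) = √(301733/8) = √603466/4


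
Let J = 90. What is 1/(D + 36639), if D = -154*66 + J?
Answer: 1/26565 ≈ 3.7644e-5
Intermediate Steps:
D = -10074 (D = -154*66 + 90 = -10164 + 90 = -10074)
1/(D + 36639) = 1/(-10074 + 36639) = 1/26565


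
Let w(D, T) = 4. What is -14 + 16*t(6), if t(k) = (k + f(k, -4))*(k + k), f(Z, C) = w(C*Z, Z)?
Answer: 1906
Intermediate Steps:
f(Z, C) = 4
t(k) = 2*k*(4 + k) (t(k) = (k + 4)*(k + k) = (4 + k)*(2*k) = 2*k*(4 + k))
-14 + 16*t(6) = -14 + 16*(2*6*(4 + 6)) = -14 + 16*(2*6*10) = -14 + 16*120 = -14 + 1920 = 1906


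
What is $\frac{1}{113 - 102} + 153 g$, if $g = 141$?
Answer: $\frac{237304}{11} \approx 21573.0$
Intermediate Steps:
$\frac{1}{113 - 102} + 153 g = \frac{1}{113 - 102} + 153 \cdot 141 = \frac{1}{11} + 21573 = \frac{237304}{11}$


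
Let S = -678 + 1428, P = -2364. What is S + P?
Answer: -1614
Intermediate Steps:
S = 750
S + P = 750 - 2364 = -1614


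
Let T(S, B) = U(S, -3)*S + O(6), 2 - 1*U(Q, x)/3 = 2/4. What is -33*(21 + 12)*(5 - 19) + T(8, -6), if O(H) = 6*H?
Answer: 15318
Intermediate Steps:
U(Q, x) = 9/2 (U(Q, x) = 6 - 6/4 = 6 - 3*½ = 6 - 3/2 = 9/2)
T(S, B) = 36 + 9*S/2 (T(S, B) = 9*S/2 + 6*6 = 9*S/2 + 36 = 36 + 9*S/2)
-33*(21 + 12)*(5 - 19) + T(8, -6) = -33*(21 + 12)*(5 - 19) + (36 + (9/2)*8) = -1089*(-14) + (36 + 36) = -33*(-462) + 72 = 15246 + 72 = 15318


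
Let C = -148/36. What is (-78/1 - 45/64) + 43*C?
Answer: -147157/576 ≈ -255.48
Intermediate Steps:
C = -37/9 (C = -148*1/36 = -37/9 ≈ -4.1111)
(-78/1 - 45/64) + 43*C = (-78/1 - 45/64) + 43*(-37/9) = (-78*1 - 45*1/64) - 1591/9 = (-78 - 45/64) - 1591/9 = -5037/64 - 1591/9 = -147157/576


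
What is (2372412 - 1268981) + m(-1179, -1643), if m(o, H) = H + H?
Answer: 1100145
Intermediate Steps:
m(o, H) = 2*H
(2372412 - 1268981) + m(-1179, -1643) = (2372412 - 1268981) + 2*(-1643) = 1103431 - 3286 = 1100145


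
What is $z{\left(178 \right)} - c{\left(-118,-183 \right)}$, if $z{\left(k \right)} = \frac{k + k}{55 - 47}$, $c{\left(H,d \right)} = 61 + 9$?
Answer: $- \frac{51}{2} \approx -25.5$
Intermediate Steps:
$c{\left(H,d \right)} = 70$
$z{\left(k \right)} = \frac{k}{4}$ ($z{\left(k \right)} = \frac{2 k}{8} = 2 k \frac{1}{8} = \frac{k}{4}$)
$z{\left(178 \right)} - c{\left(-118,-183 \right)} = \frac{1}{4} \cdot 178 - 70 = \frac{89}{2} - 70 = - \frac{51}{2}$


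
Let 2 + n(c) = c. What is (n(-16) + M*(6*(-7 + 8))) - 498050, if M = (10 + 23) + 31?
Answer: -497684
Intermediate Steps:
n(c) = -2 + c
M = 64 (M = 33 + 31 = 64)
(n(-16) + M*(6*(-7 + 8))) - 498050 = ((-2 - 16) + 64*(6*(-7 + 8))) - 498050 = (-18 + 64*(6*1)) - 498050 = (-18 + 64*6) - 498050 = (-18 + 384) - 498050 = 366 - 498050 = -497684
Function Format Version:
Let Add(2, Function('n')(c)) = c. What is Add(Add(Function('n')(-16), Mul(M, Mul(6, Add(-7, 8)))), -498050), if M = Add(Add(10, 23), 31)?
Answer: -497684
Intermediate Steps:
Function('n')(c) = Add(-2, c)
M = 64 (M = Add(33, 31) = 64)
Add(Add(Function('n')(-16), Mul(M, Mul(6, Add(-7, 8)))), -498050) = Add(Add(Add(-2, -16), Mul(64, Mul(6, Add(-7, 8)))), -498050) = Add(Add(-18, Mul(64, Mul(6, 1))), -498050) = Add(Add(-18, Mul(64, 6)), -498050) = Add(Add(-18, 384), -498050) = Add(366, -498050) = -497684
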